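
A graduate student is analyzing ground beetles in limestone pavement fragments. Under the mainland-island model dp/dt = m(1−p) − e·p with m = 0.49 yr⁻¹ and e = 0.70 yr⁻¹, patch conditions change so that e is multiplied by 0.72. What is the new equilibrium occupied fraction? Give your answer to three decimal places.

Before: p* = 0.49/(0.49+0.70) = 0.4118.
After: m = 0.49, e = 0.504; p* = 0.49/0.9940 = 0.4930.

0.493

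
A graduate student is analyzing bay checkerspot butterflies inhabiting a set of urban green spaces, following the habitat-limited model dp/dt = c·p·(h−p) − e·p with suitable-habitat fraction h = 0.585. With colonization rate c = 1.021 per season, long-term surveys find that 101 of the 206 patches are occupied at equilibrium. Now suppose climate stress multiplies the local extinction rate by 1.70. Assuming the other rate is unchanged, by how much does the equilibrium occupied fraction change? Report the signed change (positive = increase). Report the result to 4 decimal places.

Observed p* = 101/206 = 0.49029.
Balance c(h−p*) = e gives e = 1.021×(0.585 − 0.49029) = 0.09670.
New p* = 0.585 − e/c = 0.585 − 0.16439/1.02100 = 0.42399.
Δp* = 0.42399 − 0.49029 = -0.06630.

-0.0663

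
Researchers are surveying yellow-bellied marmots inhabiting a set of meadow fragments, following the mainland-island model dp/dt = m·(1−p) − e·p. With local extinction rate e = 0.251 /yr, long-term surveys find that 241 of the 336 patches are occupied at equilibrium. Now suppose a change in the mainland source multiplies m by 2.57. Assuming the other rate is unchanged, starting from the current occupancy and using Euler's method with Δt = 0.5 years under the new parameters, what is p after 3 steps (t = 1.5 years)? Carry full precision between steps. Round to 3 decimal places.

0.867

Observed p* = 241/336 = 0.71726.
Balance m(1−p*) = e·p* gives m = e·p*/(1−p*) = 0.251×0.71726/0.28274 = 0.63675.
Starting from p₀ = 0.71726; update p ← p + (dp/dt)·Δt with the new parameters.
  1  |  dp/dt·Δt = +0.141326  |  p_1 = 0.858588
  2  |  dp/dt·Δt = +0.007954  |  p_2 = 0.866541
  3  |  dp/dt·Δt = +0.000448  |  p_3 = 0.866989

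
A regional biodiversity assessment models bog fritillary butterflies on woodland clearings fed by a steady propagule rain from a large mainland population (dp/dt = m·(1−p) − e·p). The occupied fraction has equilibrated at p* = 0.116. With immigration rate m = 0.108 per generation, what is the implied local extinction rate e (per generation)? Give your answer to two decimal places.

At equilibrium m(1−p*) = e·p*, so e = m(1−p*)/p*.
e = 0.108 × 0.8840 / 0.116 = 0.8230.

0.82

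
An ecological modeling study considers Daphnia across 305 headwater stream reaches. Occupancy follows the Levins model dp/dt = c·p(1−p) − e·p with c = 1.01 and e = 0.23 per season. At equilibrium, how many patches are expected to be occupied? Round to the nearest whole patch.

236

p* = 1 − e/c = 1 − 0.23/1.01 = 0.7723.
Expected occupied patches = N × p* = 305 × 0.7723 = 235.54 ≈ 236.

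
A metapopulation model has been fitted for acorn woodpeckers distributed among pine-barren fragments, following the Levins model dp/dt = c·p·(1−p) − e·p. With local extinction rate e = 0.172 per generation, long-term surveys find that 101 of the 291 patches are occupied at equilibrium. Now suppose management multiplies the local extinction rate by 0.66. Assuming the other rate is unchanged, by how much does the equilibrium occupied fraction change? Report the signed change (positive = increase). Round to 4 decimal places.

0.2220

Observed p* = 101/291 = 0.34708.
Balance c(1−p*) = e gives c = e/(1 − 0.34708) = 0.172/0.65292 = 0.26343.
New p* = 1 − e/c = 1 − 0.11352/0.26343 = 0.56907.
Δp* = 0.56907 − 0.34708 = +0.22199.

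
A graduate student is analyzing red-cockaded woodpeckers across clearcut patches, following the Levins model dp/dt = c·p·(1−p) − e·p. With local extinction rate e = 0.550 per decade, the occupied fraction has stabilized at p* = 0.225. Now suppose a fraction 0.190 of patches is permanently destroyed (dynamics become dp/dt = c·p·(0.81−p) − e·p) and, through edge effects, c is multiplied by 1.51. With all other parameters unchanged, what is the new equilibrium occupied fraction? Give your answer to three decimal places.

Balance c(1−p*) = e gives c = e/(1 − 0.22500) = 0.550/0.77500 = 0.70968.
New p* = 0.81 − e/c = 0.81 − 0.55000/1.07162 = 0.29676.

0.297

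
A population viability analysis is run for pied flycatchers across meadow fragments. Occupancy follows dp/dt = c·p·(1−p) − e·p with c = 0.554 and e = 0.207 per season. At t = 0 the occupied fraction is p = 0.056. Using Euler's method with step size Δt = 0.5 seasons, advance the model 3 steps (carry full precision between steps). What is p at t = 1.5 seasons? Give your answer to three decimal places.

Update rule: p ← p + [c·p·(1−p) − e·p]·Δt with Δt = 0.5.
  1  |  dp/dt·Δt = +0.008847  |  p_1 = 0.064847
  2  |  dp/dt·Δt = +0.010086  |  p_2 = 0.074934
  3  |  dp/dt·Δt = +0.011446  |  p_3 = 0.086379

0.086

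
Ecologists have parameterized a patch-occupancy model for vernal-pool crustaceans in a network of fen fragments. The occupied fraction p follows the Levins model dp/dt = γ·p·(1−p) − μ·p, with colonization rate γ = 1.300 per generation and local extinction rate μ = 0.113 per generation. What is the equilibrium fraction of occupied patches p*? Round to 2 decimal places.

0.91

Setting dp/dt = 0 and dividing through by p* gives γ·(1−p*) = μ.
So p* = 1 − μ/γ = 1 − 0.113/1.300 = 1 − 0.0869 = 0.9131.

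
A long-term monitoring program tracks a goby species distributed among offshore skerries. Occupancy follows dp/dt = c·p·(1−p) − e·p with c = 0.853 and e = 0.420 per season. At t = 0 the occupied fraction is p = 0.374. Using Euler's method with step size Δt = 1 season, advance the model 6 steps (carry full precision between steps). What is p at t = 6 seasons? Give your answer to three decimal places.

0.500

Update rule: p ← p + [c·p·(1−p) − e·p]·Δt with Δt = 1.
p: 0.37400 → 0.41663  (Δp = +0.04263)
p: 0.41663 → 0.44896  (Δp = +0.03234)
p: 0.44896 → 0.47143  (Δp = +0.02246)
p: 0.47143 → 0.48598  (Δp = +0.01455)
p: 0.48598 → 0.49495  (Δp = +0.00897)
p: 0.49495 → 0.50030  (Δp = +0.00535)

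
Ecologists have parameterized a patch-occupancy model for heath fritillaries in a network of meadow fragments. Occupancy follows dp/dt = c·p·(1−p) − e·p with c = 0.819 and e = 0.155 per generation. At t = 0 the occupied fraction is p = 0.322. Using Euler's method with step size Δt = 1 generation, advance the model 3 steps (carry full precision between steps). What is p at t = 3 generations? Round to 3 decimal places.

0.692

Update rule: p ← p + [c·p·(1−p) − e·p]·Δt with Δt = 1.
p: 0.32200 → 0.45089  (Δp = +0.12889)
p: 0.45089 → 0.58378  (Δp = +0.13289)
p: 0.58378 → 0.69229  (Δp = +0.10852)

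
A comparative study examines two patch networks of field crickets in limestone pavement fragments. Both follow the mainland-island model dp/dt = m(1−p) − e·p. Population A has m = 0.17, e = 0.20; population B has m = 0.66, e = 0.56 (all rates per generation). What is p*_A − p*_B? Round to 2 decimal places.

-0.08

A: p*_A = m/(m+e) = 0.17/0.3700 = 0.4595.
B: p*_B = 0.66/1.2200 = 0.5410.
p*_A − p*_B = 0.4595 − 0.5410 = -0.0815.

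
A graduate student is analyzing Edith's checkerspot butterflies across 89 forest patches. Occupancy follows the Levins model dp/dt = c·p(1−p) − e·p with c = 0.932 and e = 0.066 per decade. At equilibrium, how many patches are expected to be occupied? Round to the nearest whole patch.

p* = 1 − e/c = 1 − 0.066/0.932 = 0.9292.
Expected occupied patches = N × p* = 89 × 0.9292 = 82.70 ≈ 83.

83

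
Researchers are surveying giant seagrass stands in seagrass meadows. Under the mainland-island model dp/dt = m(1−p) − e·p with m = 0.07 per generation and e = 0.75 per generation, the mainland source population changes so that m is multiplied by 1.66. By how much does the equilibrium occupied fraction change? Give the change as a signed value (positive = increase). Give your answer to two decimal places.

0.05

Before: p* = 0.07/(0.07+0.75) = 0.0854.
After: m = 0.1162, e = 0.75; p* = 0.1162/0.8662 = 0.1341.
Δp* = 0.1341 − 0.0854 = +0.0488.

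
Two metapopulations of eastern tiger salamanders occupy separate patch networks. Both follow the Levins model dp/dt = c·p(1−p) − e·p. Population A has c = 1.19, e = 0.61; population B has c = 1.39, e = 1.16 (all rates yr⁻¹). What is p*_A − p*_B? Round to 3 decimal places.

0.322

A: p*_A = 1 − 0.61/1.19 = 0.4874.
B: p*_B = 1 − 1.16/1.39 = 0.1655.
p*_A − p*_B = 0.4874 − 0.1655 = 0.3219.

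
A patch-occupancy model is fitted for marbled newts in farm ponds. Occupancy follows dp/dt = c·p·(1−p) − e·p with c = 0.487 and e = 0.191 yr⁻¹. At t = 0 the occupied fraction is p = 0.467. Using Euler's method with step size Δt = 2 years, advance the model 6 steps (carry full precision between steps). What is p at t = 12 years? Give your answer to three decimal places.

Update rule: p ← p + [c·p·(1−p) − e·p]·Δt with Δt = 2.
  1  |  dp/dt·Δt = +0.064045  |  p_1 = 0.531045
  2  |  dp/dt·Δt = +0.039702  |  p_2 = 0.570747
  3  |  dp/dt·Δt = +0.020600  |  p_3 = 0.591347
  4  |  dp/dt·Δt = +0.009478  |  p_4 = 0.600825
  5  |  dp/dt·Δt = +0.004083  |  p_5 = 0.604908
  6  |  dp/dt·Δt = +0.001705  |  p_6 = 0.606614

0.607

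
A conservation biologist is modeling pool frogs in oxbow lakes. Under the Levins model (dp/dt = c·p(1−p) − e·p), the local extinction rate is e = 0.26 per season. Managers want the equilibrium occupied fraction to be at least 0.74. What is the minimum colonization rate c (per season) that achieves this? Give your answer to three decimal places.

1.000

p* = 1 − e/c ≥ 0.74 requires e/c ≤ 0.2600, i.e. c ≥ e/0.2600.
c_min = 0.26/0.2600 = 1.0000.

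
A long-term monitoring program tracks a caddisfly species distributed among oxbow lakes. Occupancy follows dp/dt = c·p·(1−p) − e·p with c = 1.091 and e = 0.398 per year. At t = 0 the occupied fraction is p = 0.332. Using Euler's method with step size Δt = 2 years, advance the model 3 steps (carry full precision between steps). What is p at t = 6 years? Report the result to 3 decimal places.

0.628

Update rule: p ← p + [c·p·(1−p) − e·p]·Δt with Δt = 2.
step 1: Δp = +0.21964, p = 0.55164
step 2: Δp = +0.10057, p = 0.65222
step 3: Δp = -0.02422, p = 0.62800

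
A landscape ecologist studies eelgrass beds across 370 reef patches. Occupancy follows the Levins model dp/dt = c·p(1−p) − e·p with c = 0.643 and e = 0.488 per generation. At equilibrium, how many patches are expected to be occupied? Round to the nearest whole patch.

89

p* = 1 − e/c = 1 − 0.488/0.643 = 0.2411.
Expected occupied patches = N × p* = 370 × 0.2411 = 89.19 ≈ 89.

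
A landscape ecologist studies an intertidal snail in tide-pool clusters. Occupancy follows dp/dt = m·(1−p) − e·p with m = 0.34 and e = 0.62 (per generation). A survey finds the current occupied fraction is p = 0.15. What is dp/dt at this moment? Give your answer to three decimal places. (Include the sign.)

0.196

Colonization term: m·(1−p) = 0.34×0.8500 = 0.28900.
Extinction term: e·p = 0.09300.
dp/dt = 0.28900 − 0.09300 = 0.19600.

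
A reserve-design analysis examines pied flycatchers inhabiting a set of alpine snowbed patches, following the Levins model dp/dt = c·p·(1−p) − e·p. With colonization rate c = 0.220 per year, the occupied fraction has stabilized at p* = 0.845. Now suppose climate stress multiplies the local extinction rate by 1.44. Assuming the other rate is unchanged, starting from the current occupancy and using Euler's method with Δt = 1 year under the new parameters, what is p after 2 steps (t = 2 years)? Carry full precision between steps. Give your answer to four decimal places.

Balance c(1−p*) = e gives e = 0.220×(1 − 0.84500) = 0.03410.
Starting from p₀ = 0.84500; update p ← p + (dp/dt)·Δt with the new parameters.
t = 1: p = 0.84500 + (-0.01268) = 0.83232
t = 2: p = 0.83232 + (-0.01017) = 0.82216

0.8222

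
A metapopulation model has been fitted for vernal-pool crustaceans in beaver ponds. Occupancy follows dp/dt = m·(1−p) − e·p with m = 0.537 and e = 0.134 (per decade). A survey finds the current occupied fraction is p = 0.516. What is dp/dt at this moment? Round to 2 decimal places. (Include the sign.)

Colonization term: m·(1−p) = 0.537×0.4840 = 0.25991.
Extinction term: e·p = 0.06914.
dp/dt = 0.25991 − 0.06914 = 0.19076.

0.19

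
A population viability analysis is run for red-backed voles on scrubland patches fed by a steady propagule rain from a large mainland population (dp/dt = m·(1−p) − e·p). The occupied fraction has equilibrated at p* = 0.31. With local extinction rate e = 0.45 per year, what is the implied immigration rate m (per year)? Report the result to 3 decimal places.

0.202

At equilibrium m(1−p*) = e·p*, so m = e·p*/(1−p*).
m = 0.45 × 0.31 / 0.6900 = 0.1395/0.6900 = 0.2022.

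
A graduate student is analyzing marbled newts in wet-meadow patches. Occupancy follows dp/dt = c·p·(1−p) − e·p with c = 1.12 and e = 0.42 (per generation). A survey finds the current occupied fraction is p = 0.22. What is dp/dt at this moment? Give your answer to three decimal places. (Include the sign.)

Colonization term: c·p·(1−p) = 1.12×0.22×0.7800 = 0.19219.
Extinction term: e·p = 0.09240.
dp/dt = 0.19219 − 0.09240 = 0.09979.

0.100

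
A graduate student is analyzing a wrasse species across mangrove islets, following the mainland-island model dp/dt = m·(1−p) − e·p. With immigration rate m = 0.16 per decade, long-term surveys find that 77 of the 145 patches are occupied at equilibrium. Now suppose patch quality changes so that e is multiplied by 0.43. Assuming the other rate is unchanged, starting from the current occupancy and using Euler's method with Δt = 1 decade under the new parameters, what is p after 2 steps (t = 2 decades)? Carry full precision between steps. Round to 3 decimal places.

0.607

Observed p* = 77/145 = 0.53103.
Balance m(1−p*) = e·p* gives e = m(1−p*)/p* = 0.16×0.46897/0.53103 = 0.14130.
Starting from p₀ = 0.53103; update p ← p + (dp/dt)·Δt with the new parameters.
p: 0.53103 → 0.57380  (Δp = +0.04277)
p: 0.57380 → 0.60713  (Δp = +0.03333)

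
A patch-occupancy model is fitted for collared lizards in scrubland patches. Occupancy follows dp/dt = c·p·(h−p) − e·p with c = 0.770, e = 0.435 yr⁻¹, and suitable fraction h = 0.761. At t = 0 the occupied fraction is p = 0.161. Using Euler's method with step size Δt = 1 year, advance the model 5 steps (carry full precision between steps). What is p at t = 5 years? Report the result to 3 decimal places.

0.179

Update rule: p ← p + [c·p·(h−p) − e·p]·Δt with Δt = 1.
step 1: Δp = +0.00435, p = 0.16535
step 2: Δp = +0.00391, p = 0.16926
step 3: Δp = +0.00349, p = 0.17275
step 4: Δp = +0.00310, p = 0.17585
step 5: Δp = +0.00274, p = 0.17859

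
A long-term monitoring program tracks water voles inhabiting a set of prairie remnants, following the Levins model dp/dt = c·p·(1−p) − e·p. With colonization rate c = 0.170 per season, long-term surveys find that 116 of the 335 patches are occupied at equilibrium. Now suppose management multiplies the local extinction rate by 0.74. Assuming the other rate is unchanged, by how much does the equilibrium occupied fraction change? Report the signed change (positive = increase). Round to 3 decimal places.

0.170

Observed p* = 116/335 = 0.34627.
Balance c(1−p*) = e gives e = 0.170×(1 − 0.34627) = 0.11113.
New p* = 1 − e/c = 1 − 0.08224/0.17000 = 0.51624.
Δp* = 0.51624 − 0.34627 = +0.16997.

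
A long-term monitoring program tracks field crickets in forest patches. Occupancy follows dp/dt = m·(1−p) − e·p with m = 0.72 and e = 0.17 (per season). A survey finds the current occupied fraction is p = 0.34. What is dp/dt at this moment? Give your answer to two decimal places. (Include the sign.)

0.42

Colonization term: m·(1−p) = 0.72×0.6600 = 0.47520.
Extinction term: e·p = 0.05780.
dp/dt = 0.47520 − 0.05780 = 0.41740.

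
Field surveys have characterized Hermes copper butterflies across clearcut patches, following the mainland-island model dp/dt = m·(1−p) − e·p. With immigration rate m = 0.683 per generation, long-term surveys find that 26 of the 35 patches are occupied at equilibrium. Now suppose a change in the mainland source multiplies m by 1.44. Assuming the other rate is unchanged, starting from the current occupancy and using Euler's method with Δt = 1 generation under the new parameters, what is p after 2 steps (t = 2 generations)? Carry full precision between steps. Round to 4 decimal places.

0.8031

Observed p* = 26/35 = 0.74286.
Balance m(1−p*) = e·p* gives e = m(1−p*)/p* = 0.683×0.25714/0.74286 = 0.23642.
Starting from p₀ = 0.74286; update p ← p + (dp/dt)·Δt with the new parameters.
  1  |  dp/dt·Δt = +0.077277  |  p_1 = 0.820134
  2  |  dp/dt·Δt = -0.016996  |  p_2 = 0.803137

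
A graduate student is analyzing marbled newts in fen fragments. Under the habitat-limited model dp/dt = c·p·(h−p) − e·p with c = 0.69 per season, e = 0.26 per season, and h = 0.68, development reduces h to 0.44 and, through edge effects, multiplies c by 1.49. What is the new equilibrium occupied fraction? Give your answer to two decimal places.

Before: p* = h − e/c = 0.68 − 0.26/0.69 = 0.68 − 0.3768 = 0.3032.
After: c = 1.0281, e = 0.26, h = 0.44; p* = 0.44 − 0.26/1.0281 = 0.1871.

0.19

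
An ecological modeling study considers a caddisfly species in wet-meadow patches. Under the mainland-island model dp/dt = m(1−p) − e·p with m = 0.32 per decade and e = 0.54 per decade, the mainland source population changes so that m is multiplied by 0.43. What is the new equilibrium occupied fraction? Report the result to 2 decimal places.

Before: p* = 0.32/(0.32+0.54) = 0.3721.
After: m = 0.1376, e = 0.54; p* = 0.1376/0.6776 = 0.2031.

0.20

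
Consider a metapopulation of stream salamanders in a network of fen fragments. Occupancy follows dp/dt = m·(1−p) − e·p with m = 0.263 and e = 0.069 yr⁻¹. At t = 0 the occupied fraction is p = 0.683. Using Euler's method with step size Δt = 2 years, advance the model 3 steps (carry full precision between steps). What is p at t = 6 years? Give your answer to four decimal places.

Update rule: p ← p + [m·(1−p) − e·p]·Δt with Δt = 2.
step 1: Δp = +0.07249, p = 0.75549
step 2: Δp = +0.02436, p = 0.77984
step 3: Δp = +0.00818, p = 0.78803

0.7880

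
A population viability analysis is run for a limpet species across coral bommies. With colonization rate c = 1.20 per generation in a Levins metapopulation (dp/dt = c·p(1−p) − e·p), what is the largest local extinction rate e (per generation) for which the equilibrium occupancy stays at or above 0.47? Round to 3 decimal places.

1 − e/c ≥ 0.47 ⇒ e ≤ c(1 − 0.47) = 1.20 × 0.5300.
e_max = 0.6360.

0.636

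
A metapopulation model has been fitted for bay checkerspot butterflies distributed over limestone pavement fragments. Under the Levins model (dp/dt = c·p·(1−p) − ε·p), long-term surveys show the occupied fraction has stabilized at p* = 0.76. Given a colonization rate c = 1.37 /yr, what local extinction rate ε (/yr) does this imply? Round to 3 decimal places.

At equilibrium c(1−p*) = ε.
ε = 1.37 × (1 − 0.76) = 1.37 × 0.2400 = 0.3288.

0.329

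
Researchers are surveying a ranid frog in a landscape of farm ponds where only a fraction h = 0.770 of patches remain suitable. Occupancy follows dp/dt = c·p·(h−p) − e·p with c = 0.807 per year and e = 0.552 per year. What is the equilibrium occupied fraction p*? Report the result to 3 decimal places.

Setting dp/dt = 0 and dividing by p* gives c·(h−p*) = e.
So p* = h − e/c = 0.770 − 0.552/0.807 = 0.770 − 0.6840 = 0.0860.

0.086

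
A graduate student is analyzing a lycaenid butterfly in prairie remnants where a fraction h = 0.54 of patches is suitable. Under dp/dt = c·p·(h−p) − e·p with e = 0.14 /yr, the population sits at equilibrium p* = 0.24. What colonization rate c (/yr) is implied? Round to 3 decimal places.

0.467

At equilibrium c(h−p*) = e, so c = e/(h−p*).
c = 0.14/(0.54 − 0.24) = 0.14/0.3000 = 0.4667.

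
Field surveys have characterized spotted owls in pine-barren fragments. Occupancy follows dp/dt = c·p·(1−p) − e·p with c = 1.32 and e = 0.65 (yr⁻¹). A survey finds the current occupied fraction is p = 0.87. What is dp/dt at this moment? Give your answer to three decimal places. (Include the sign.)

-0.416

Colonization term: c·p·(1−p) = 1.32×0.87×0.1300 = 0.14929.
Extinction term: e·p = 0.56550.
dp/dt = 0.14929 − 0.56550 = -0.41621.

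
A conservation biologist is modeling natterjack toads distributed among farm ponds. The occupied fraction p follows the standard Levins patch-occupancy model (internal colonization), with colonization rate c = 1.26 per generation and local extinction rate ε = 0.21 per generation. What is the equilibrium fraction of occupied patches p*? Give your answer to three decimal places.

0.833

Setting dp/dt = 0 and dividing through by p* gives c·(1−p*) = ε.
So p* = 1 − ε/c = 1 − 0.21/1.26 = 1 − 0.1667 = 0.8333.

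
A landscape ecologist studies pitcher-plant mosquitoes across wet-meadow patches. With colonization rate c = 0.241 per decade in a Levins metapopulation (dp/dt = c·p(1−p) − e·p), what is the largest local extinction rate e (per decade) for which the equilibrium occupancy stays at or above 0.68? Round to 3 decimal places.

1 − e/c ≥ 0.68 ⇒ e ≤ c(1 − 0.68) = 0.241 × 0.3200.
e_max = 0.0771.

0.077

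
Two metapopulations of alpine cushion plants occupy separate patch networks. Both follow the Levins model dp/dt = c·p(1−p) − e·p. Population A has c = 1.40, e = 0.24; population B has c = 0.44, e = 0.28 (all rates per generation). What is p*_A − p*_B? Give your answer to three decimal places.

0.465

A: p*_A = 1 − 0.24/1.40 = 0.8286.
B: p*_B = 1 − 0.28/0.44 = 0.3636.
p*_A − p*_B = 0.8286 − 0.3636 = 0.4649.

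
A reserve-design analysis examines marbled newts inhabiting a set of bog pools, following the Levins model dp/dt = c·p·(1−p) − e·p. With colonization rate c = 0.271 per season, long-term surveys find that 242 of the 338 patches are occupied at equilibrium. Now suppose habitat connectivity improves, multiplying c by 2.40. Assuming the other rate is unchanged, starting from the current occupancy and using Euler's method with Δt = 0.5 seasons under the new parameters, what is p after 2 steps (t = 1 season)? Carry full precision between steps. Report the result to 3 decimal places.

0.786

Observed p* = 242/338 = 0.71598.
Balance c(1−p*) = e gives e = 0.271×(1 − 0.71598) = 0.07697.
Starting from p₀ = 0.71598; update p ← p + (dp/dt)·Δt with the new parameters.
step 1: Δp = +0.03858, p = 0.75455
step 2: Δp = +0.03119, p = 0.78574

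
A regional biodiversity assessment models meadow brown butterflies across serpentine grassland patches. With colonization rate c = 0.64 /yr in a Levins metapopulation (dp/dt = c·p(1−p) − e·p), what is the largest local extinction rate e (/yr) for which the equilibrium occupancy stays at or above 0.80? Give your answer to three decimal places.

1 − e/c ≥ 0.80 ⇒ e ≤ c(1 − 0.80) = 0.64 × 0.2000.
e_max = 0.1280.

0.128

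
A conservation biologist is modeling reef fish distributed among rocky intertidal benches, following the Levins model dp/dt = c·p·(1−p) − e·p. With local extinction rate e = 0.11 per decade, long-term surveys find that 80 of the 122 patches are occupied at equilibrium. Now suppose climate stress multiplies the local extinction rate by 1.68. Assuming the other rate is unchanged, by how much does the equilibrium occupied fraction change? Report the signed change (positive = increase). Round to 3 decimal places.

Observed p* = 80/122 = 0.65574.
Balance c(1−p*) = e gives c = e/(1 − 0.65574) = 0.11/0.34426 = 0.31953.
New p* = 1 − e/c = 1 − 0.18480/0.31953 = 0.42165.
Δp* = 0.42165 − 0.65574 = -0.23409.

-0.234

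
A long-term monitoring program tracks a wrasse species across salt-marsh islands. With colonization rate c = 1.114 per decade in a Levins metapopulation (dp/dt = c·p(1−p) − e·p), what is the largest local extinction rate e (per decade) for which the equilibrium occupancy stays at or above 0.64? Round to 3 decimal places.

0.401

1 − e/c ≥ 0.64 ⇒ e ≤ c(1 − 0.64) = 1.114 × 0.3600.
e_max = 0.4010.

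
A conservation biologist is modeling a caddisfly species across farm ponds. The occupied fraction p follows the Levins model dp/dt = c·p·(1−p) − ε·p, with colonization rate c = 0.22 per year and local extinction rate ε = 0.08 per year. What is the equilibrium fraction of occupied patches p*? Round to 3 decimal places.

At equilibrium, colonization balances extinction: c·p*·(1−p*) = ε·p*.
So p* = 1 − ε/c = 1 − 0.08/0.22 = 1 − 0.3636 = 0.6364.

0.636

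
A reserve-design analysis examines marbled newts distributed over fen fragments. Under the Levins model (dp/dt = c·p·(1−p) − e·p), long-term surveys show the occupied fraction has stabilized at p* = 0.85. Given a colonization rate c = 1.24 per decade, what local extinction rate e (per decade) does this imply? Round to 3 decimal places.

At equilibrium c(1−p*) = e.
e = 1.24 × (1 − 0.85) = 1.24 × 0.1500 = 0.1860.

0.186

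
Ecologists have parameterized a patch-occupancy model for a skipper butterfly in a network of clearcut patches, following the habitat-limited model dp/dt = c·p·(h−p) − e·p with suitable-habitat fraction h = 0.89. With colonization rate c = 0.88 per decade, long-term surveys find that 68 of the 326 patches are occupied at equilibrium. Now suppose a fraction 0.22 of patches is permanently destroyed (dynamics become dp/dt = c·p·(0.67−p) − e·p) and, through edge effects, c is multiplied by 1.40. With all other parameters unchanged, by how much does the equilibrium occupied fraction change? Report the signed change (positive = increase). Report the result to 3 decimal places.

-0.025

Observed p* = 68/326 = 0.20859.
Balance c(h−p*) = e gives e = 0.88×(0.89 − 0.20859) = 0.59964.
New p* = 0.67 − e/c = 0.67 − 0.59964/1.23200 = 0.18328.
Δp* = 0.18328 − 0.20859 = -0.02531.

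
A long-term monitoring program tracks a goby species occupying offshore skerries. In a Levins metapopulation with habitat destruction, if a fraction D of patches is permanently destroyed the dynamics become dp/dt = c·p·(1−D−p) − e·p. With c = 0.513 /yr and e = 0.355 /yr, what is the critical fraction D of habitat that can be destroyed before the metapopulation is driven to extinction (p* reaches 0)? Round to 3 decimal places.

0.308

The nontrivial equilibrium is p* = (1−D) − e/c; extinction occurs when this hits zero.
So D_crit = 1 − e/c = 1 − 0.355/0.513 = 1 − 0.6920 = 0.3080.
This equals the undisturbed p*, a classic result of Lande's extension.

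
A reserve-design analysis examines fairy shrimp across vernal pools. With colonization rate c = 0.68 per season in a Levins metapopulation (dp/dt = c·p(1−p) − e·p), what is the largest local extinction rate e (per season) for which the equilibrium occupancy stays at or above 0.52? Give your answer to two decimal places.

1 − e/c ≥ 0.52 ⇒ e ≤ c(1 − 0.52) = 0.68 × 0.4800.
e_max = 0.3264.

0.33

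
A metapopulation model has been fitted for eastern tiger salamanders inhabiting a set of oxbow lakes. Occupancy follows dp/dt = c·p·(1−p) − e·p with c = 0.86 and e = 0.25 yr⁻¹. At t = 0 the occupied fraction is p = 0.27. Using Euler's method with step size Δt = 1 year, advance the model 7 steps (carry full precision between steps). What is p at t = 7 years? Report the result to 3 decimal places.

0.704

Update rule: p ← p + [c·p·(1−p) − e·p]·Δt with Δt = 1.
  1  |  dp/dt·Δt = +0.102006  |  p_1 = 0.372006
  2  |  dp/dt·Δt = +0.107910  |  p_2 = 0.479916
  3  |  dp/dt·Δt = +0.094674  |  p_3 = 0.574590
  4  |  dp/dt·Δt = +0.066568  |  p_4 = 0.641158
  5  |  dp/dt·Δt = +0.037575  |  p_5 = 0.678732
  6  |  dp/dt·Δt = +0.017844  |  p_6 = 0.696576
  7  |  dp/dt·Δt = +0.007624  |  p_7 = 0.704200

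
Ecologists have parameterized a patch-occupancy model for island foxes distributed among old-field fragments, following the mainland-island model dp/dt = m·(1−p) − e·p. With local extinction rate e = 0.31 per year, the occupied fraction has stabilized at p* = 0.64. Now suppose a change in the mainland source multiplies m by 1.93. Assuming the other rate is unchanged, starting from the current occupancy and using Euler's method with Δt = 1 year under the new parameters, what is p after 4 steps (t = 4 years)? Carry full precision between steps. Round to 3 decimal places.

Balance m(1−p*) = e·p* gives m = e·p*/(1−p*) = 0.31×0.64000/0.36000 = 0.55111.
Starting from p₀ = 0.64000; update p ← p + (dp/dt)·Δt with the new parameters.
  1  |  dp/dt·Δt = +0.184512  |  p_1 = 0.824512
  2  |  dp/dt·Δt = -0.068942  |  p_2 = 0.755570
  3  |  dp/dt·Δt = +0.025760  |  p_3 = 0.781330
  4  |  dp/dt·Δt = -0.009625  |  p_4 = 0.771705

0.772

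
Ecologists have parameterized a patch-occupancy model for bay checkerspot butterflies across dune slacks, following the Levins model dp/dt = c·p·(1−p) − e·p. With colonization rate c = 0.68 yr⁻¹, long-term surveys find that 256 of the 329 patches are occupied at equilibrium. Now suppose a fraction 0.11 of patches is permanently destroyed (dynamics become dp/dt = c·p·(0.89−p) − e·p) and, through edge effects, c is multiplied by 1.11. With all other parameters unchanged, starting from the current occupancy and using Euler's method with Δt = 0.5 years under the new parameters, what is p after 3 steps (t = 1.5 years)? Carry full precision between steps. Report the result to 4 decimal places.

0.7223

Observed p* = 256/329 = 0.77812.
Balance c(1−p*) = e gives e = 0.68×(1 − 0.77812) = 0.15088.
Starting from p₀ = 0.77812; update p ← p + (dp/dt)·Δt with the new parameters.
t = 0.5: p = 0.77812 + (-0.02585) = 0.75227
t = 1: p = 0.75227 + (-0.01765) = 0.73462
t = 1.5: p = 0.73462 + (-0.01234) = 0.72228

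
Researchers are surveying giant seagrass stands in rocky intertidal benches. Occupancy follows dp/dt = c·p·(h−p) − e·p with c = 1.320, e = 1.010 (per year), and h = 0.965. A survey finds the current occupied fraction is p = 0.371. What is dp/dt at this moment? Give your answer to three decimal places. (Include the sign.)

Colonization term: c·p·(h−p) = 1.320×0.371×0.5940 = 0.29089.
Extinction term: e·p = 0.37471.
dp/dt = 0.29089 − 0.37471 = -0.08382.

-0.084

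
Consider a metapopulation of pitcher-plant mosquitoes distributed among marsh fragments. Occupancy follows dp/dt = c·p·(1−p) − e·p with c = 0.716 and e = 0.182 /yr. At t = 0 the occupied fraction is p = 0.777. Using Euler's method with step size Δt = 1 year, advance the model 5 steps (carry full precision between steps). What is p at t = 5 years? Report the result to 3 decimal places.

0.746

Update rule: p ← p + [c·p·(1−p) − e·p]·Δt with Δt = 1.
t = 1: p = 0.77700 + (-0.01735) = 0.75965
t = 2: p = 0.75965 + (-0.00753) = 0.75212
t = 3: p = 0.75212 + (-0.00340) = 0.74872
t = 4: p = 0.74872 + (-0.00156) = 0.74716
t = 5: p = 0.74716 + (-0.00072) = 0.74644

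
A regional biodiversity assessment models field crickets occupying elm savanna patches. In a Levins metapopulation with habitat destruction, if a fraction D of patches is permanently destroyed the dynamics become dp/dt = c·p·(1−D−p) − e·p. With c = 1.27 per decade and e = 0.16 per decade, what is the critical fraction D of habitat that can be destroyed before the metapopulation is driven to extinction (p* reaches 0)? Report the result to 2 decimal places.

The nontrivial equilibrium is p* = (1−D) − e/c; extinction occurs when this hits zero.
So D_crit = 1 − e/c = 1 − 0.16/1.27 = 1 − 0.1260 = 0.8740.
This equals the undisturbed p*, a classic result of Lande's extension.

0.87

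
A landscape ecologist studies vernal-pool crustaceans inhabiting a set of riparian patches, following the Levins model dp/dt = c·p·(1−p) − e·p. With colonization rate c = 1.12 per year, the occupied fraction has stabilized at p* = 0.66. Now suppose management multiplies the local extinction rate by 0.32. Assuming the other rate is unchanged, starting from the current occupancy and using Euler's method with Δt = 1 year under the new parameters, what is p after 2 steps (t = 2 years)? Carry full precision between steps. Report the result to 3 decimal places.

0.887

Balance c(1−p*) = e gives e = 1.12×(1 − 0.66000) = 0.38080.
Starting from p₀ = 0.66000; update p ← p + (dp/dt)·Δt with the new parameters.
  1  |  dp/dt·Δt = +0.170903  |  p_1 = 0.830903
  2  |  dp/dt·Δt = +0.056113  |  p_2 = 0.887016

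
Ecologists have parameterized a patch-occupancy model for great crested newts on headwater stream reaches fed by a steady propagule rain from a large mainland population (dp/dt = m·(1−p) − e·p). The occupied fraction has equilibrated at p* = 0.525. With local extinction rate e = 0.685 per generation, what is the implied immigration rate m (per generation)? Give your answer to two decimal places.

At equilibrium m(1−p*) = e·p*, so m = e·p*/(1−p*).
m = 0.685 × 0.525 / 0.4750 = 0.3596/0.4750 = 0.7571.

0.76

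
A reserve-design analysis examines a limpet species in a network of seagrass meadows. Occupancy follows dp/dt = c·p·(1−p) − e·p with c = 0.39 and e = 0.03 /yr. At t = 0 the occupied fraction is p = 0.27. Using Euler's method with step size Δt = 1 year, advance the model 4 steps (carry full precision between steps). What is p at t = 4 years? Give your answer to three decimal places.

0.581

Update rule: p ← p + [c·p·(1−p) − e·p]·Δt with Δt = 1.
p: 0.27000 → 0.33877  (Δp = +0.06877)
p: 0.33877 → 0.41597  (Δp = +0.07720)
p: 0.41597 → 0.49823  (Δp = +0.08227)
p: 0.49823 → 0.58079  (Δp = +0.08255)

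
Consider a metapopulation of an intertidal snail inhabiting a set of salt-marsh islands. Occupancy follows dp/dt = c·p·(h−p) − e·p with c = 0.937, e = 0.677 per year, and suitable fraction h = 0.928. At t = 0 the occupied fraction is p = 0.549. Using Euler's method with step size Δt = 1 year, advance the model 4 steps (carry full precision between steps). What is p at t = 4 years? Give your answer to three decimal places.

0.262

Update rule: p ← p + [c·p·(h−p) − e·p]·Δt with Δt = 1.
p: 0.54900 → 0.37229  (Δp = -0.17671)
p: 0.37229 → 0.31410  (Δp = -0.05819)
p: 0.31410 → 0.28213  (Δp = -0.03197)
p: 0.28213 → 0.26187  (Δp = -0.02026)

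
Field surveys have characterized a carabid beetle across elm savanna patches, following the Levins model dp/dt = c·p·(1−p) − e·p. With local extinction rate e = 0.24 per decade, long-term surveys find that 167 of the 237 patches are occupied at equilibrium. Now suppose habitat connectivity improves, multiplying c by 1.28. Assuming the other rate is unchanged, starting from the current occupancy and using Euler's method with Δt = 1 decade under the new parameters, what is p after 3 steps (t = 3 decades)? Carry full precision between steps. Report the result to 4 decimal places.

0.7685

Observed p* = 167/237 = 0.70464.
Balance c(1−p*) = e gives c = e/(1 − 0.70464) = 0.24/0.29536 = 0.81257.
Starting from p₀ = 0.70464; update p ← p + (dp/dt)·Δt with the new parameters.
t = 1: p = 0.70464 + (+0.04735) = 0.75199
t = 2: p = 0.75199 + (+0.01350) = 0.76549
t = 3: p = 0.76549 + (+0.00299) = 0.76848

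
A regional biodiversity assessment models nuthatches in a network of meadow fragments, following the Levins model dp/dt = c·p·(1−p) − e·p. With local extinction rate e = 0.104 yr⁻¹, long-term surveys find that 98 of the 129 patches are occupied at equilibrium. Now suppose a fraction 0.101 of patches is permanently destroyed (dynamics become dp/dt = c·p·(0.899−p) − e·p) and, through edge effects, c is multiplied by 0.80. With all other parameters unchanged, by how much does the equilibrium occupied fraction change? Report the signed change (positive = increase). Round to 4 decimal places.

Observed p* = 98/129 = 0.75969.
Balance c(1−p*) = e gives c = e/(1 − 0.75969) = 0.104/0.24031 = 0.43277.
New p* = 0.899 − e/c = 0.899 − 0.10400/0.34622 = 0.59861.
Δp* = 0.59861 − 0.75969 = -0.16108.

-0.1611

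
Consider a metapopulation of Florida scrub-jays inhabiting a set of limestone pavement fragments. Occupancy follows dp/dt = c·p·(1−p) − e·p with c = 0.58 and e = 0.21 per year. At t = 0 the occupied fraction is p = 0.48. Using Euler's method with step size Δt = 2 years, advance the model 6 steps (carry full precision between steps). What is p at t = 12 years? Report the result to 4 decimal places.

0.6378

Update rule: p ← p + [c·p·(1−p) − e·p]·Δt with Δt = 2.
  1  |  dp/dt·Δt = +0.087936  |  p_1 = 0.567936
  2  |  dp/dt·Δt = +0.046113  |  p_2 = 0.614049
  3  |  dp/dt·Δt = +0.017011  |  p_3 = 0.631060
  4  |  dp/dt·Δt = +0.005030  |  p_4 = 0.636090
  5  |  dp/dt·Δt = +0.001359  |  p_5 = 0.637448
  6  |  dp/dt·Δt = +0.000357  |  p_6 = 0.637805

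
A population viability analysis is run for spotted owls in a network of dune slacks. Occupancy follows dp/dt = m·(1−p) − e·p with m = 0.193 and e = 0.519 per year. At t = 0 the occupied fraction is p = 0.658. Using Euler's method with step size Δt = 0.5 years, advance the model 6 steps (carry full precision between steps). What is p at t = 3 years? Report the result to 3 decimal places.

0.299

Update rule: p ← p + [m·(1−p) − e·p]·Δt with Δt = 0.5.
t = 0.5: p = 0.65800 + (-0.13775) = 0.52025
t = 1: p = 0.52025 + (-0.08871) = 0.43154
t = 1.5: p = 0.43154 + (-0.05713) = 0.37441
t = 2: p = 0.37441 + (-0.03679) = 0.33762
t = 2.5: p = 0.33762 + (-0.02369) = 0.31393
t = 3: p = 0.31393 + (-0.01526) = 0.29867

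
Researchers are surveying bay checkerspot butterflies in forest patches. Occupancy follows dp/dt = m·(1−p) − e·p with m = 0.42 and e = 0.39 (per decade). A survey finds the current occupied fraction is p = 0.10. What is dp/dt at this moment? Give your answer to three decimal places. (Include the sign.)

0.339

Colonization term: m·(1−p) = 0.42×0.9000 = 0.37800.
Extinction term: e·p = 0.03900.
dp/dt = 0.37800 − 0.03900 = 0.33900.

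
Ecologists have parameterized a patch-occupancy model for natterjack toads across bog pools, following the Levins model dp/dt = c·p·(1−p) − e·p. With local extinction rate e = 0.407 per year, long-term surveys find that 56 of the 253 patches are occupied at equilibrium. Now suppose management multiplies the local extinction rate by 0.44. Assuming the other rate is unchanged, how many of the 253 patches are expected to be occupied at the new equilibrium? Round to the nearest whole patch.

Observed p* = 56/253 = 0.22134.
Balance c(1−p*) = e gives c = e/(1 − 0.22134) = 0.407/0.77866 = 0.52269.
New p* = 1 − e/c = 1 − 0.17908/0.52269 = 0.65739.
Expected occupied = 253 × 0.65739 = 166.32 ≈ 166.

166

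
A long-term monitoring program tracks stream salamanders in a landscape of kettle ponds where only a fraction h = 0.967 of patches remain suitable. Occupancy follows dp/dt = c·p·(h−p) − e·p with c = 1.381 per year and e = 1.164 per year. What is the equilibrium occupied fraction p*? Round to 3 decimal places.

0.124

Setting dp/dt = 0 and dividing by p* gives c·(h−p*) = e.
So p* = h − e/c = 0.967 − 1.164/1.381 = 0.967 − 0.8429 = 0.1241.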